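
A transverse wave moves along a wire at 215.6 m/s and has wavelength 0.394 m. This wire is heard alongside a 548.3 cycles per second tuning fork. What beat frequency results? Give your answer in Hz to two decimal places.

1.09 Hz

Source frequency f = v/λ = 215.6/0.394 = 547.2081 Hz.
f_beat = |547.2081 − 548.3| = 1.09 Hz.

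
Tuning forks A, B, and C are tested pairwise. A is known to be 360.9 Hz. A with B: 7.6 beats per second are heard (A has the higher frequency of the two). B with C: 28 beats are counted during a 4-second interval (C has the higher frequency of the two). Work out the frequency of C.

360.3 Hz

B is below A, so f_B = 360.9 − 7.6 = 353.3 Hz.
B–C: Beat frequency = 28/4 = 7 Hz.
C is above B, so f_C = 353.3 + 7 = 360.3 Hz.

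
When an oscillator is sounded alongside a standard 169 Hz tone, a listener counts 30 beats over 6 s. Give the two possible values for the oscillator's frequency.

164 Hz or 174 Hz

Beat frequency = 30/6 = 5 Hz.
|f − 169| = 5, so f = 169 ± 5.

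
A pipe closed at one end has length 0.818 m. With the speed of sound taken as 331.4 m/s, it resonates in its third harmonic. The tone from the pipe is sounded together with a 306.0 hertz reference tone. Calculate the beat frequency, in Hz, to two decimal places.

2.15 Hz

Closed pipe (odd harmonics): f_n = n·v/(4L) = 3·331.4/(4·0.818) = 303.8509 Hz.
f_beat = |303.8509 − 306.0| = 2.15 Hz.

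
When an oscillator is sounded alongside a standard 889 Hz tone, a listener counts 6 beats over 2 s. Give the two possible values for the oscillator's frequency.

886 Hz or 892 Hz

Beat frequency = 6/2 = 3 Hz.
|f − 889| = 3, so f = 889 ± 3.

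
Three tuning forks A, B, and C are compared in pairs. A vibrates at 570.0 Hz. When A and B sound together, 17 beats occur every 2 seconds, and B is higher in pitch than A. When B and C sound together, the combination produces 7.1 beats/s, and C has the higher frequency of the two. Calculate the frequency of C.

A–B: Beat frequency = 17/2 = 8.5 Hz.
B is above A, so f_B = 570.0 + 8.5 = 578.5 Hz.
C is above B, so f_C = 578.5 + 7.1 = 585.6 Hz.

585.6 Hz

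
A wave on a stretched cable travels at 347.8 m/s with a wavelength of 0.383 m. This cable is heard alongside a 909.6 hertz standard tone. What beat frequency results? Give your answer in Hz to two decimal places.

1.51 Hz

Source frequency f = v/λ = 347.8/0.383 = 908.0940 Hz.
f_beat = |908.0940 − 909.6| = 1.51 Hz.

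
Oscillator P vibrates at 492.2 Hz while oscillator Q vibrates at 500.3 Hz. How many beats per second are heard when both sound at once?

The beat frequency equals the magnitude of the frequency difference.
|492.2 − 500.3| = 8.1 Hz.

8.1 Hz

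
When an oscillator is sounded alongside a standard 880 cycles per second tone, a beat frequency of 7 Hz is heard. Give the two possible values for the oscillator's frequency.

|f − 880| = 7, so f = 880 ± 7.

873 Hz or 887 Hz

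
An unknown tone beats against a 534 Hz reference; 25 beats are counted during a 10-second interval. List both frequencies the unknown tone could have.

531.5 Hz or 536.5 Hz

Beat frequency = 25/10 = 2.5 Hz.
|f − 534| = 2.5, so f = 534 ± 2.5.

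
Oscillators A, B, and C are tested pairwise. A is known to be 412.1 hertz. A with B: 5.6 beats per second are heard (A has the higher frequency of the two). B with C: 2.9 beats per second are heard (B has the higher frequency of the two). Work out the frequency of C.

B is below A, so f_B = 412.1 − 5.6 = 406.5 Hz.
C is below B, so f_C = 406.5 − 2.9 = 403.6 Hz.

403.6 Hz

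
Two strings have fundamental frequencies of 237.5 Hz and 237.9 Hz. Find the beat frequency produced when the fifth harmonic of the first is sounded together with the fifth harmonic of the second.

Fifth harmonic of the first: 5·237.5 = 1187.5 Hz.
Fifth harmonic of the second: 5·237.9 = 1189.5 Hz.
f_beat = |1187.5 − 1189.5| = 2.0 Hz.

2.0 Hz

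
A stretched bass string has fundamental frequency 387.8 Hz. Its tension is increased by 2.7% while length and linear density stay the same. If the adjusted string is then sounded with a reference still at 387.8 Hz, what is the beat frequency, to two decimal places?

5.20 Hz

For a string, f ∝ √T, so the new frequency is 387.8·√1.027 = 393.0004 Hz.
f_beat = |393.0004 − 387.8| = 5.20 Hz.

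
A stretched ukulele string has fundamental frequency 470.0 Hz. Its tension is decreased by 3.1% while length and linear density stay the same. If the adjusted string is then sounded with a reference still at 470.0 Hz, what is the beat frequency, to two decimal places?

7.34 Hz

For a string, f ∝ √T, so the new frequency is 470.0·√0.969 = 462.6576 Hz.
f_beat = |462.6576 − 470.0| = 7.34 Hz.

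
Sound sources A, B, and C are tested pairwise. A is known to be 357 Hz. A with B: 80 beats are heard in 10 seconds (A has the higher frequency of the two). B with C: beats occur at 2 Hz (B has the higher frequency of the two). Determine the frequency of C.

A–B: Beat frequency = 80/10 = 8 Hz.
B is below A, so f_B = 357 − 8 = 349 Hz.
C is below B, so f_C = 349 − 2 = 347 Hz.

347 Hz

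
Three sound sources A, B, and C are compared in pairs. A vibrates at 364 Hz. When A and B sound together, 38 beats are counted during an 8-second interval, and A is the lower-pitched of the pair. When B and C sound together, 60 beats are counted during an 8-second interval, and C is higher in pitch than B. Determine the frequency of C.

A–B: Beat frequency = 38/8 = 4.75 Hz.
B is above A, so f_B = 364 + 4.75 = 368.75 Hz.
B–C: Beat frequency = 60/8 = 7.5 Hz.
C is above B, so f_C = 368.75 + 7.5 = 376.25 Hz.

376.25 Hz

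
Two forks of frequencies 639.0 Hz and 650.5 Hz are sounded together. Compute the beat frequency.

11.5 Hz

f_beat = |f₁ − f₂|.
|639.0 − 650.5| = 11.5 Hz.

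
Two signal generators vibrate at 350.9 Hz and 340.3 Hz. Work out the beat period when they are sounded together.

f_beat = |350.9 − 340.3| = 10.6 Hz.
Beat period T = 1 / f_beat = 1 / 10.6 s.

0.094 s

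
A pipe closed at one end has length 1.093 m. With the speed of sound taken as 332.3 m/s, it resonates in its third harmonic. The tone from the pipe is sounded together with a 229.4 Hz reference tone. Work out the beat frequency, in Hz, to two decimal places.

1.38 Hz

Closed pipe (odd harmonics): f_n = n·v/(4L) = 3·332.3/(4·1.093) = 228.0192 Hz.
f_beat = |228.0192 − 229.4| = 1.38 Hz.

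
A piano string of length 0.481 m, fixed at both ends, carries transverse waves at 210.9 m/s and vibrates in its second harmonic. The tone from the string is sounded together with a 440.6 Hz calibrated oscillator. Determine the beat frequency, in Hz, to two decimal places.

For a string fixed at both ends, f_n = n·v/(2L) = 2·210.9/(2·0.481) = 438.4615 Hz.
f_beat = |438.4615 − 440.6| = 2.14 Hz.

2.14 Hz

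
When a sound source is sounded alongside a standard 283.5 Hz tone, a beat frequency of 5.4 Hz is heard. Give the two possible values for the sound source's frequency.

|f − 283.5| = 5.4, so f = 283.5 ± 5.4.

278.1 Hz or 288.9 Hz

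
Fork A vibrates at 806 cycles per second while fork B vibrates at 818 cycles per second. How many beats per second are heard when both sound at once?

Beats arise from superposition of two nearby frequencies; the beat rate is |f₁ − f₂|.
|806 − 818| = 12 Hz.

12 Hz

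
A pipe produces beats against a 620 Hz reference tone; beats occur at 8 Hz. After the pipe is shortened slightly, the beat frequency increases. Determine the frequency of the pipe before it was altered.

628 Hz

|f − 620| = 8, so the pipe was at either 612 Hz or 628 Hz.
A shorter pipe has a higher fundamental; the adjustment raises the pipe's frequency.
The beat rate rose, so the adjustment moved the pipe further from 620 Hz — it was already above the reference.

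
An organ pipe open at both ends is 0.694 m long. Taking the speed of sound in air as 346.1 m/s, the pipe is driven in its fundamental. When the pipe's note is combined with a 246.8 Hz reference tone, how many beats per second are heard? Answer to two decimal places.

Open pipe: f_n = n·v/(2L) = 1·346.1/(2·0.694) = 249.3516 Hz.
f_beat = |249.3516 − 246.8| = 2.55 Hz.

2.55 Hz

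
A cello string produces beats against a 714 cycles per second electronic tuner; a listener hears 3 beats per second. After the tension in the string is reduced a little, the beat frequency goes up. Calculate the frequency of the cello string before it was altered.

711 Hz

|f − 714| = 3, so the cello string was at either 711 Hz or 717 Hz.
Lower tension means lower frequency; the adjustment lowers the cello string's frequency.
The beat rate rose, so the adjustment moved the cello string further from 714 Hz — it was already below the reference.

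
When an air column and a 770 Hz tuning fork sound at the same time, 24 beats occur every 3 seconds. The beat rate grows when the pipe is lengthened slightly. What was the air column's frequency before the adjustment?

Beat frequency = 24/3 = 8 Hz.
|f − 770| = 8, so the air column was at either 762 Hz or 778 Hz.
A longer pipe has a lower fundamental; the adjustment lowers the air column's frequency.
The beat rate rose, so the adjustment moved the air column further from 770 Hz — it was already below the reference.

762 Hz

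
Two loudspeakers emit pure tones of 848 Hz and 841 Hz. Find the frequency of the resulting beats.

Beats arise from superposition of two nearby frequencies; the beat rate is |f₁ − f₂|.
|848 − 841| = 7 Hz.

7 Hz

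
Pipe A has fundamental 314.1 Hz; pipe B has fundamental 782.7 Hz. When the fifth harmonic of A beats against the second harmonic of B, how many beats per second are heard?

Fifth harmonic of the first: 5·314.1 = 1570.5 Hz.
Second harmonic of the second: 2·782.7 = 1565.4 Hz.
f_beat = |1570.5 − 1565.4| = 5.1 Hz.

5.1 Hz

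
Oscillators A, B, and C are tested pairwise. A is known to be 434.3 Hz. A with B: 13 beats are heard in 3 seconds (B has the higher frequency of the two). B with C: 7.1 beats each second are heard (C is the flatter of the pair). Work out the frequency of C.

431.5333 Hz

A–B: Beat frequency = 13/3 = 4.3333 Hz.
B is above A, so f_B = 434.3 + 4.3333 = 438.6333 Hz.
C is below B, so f_C = 438.6333 − 7.1 = 431.5333 Hz.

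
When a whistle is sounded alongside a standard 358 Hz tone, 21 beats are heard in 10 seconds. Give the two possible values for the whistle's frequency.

Beat frequency = 21/10 = 2.1 Hz.
|f − 358| = 2.1, so f = 358 ± 2.1.

355.9 Hz or 360.1 Hz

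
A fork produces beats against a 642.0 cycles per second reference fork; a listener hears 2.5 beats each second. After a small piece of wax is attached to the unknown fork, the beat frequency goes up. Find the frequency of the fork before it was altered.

|f − 642.0| = 2.5, so the fork was at either 639.5 Hz or 644.5 Hz.
Loading a fork with wax lowers its frequency; the adjustment lowers the fork's frequency.
The beat rate rose, so the adjustment moved the fork further from 642.0 Hz — it was already below the reference.

639.5 Hz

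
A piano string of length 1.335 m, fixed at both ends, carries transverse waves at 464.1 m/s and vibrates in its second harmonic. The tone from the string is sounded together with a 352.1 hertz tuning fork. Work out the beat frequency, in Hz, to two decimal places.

4.46 Hz

For a string fixed at both ends, f_n = n·v/(2L) = 2·464.1/(2·1.335) = 347.6404 Hz.
f_beat = |347.6404 − 352.1| = 4.46 Hz.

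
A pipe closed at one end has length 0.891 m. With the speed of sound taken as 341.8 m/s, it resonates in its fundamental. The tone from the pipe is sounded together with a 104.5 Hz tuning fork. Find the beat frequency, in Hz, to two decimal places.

Closed pipe (odd harmonics): f_n = n·v/(4L) = 1·341.8/(4·0.891) = 95.9035 Hz.
f_beat = |95.9035 − 104.5| = 8.60 Hz.

8.60 Hz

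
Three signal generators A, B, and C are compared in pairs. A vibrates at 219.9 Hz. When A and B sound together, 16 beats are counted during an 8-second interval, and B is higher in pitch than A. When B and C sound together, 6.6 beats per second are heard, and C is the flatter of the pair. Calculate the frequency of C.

215.3 Hz

A–B: Beat frequency = 16/8 = 2 Hz.
B is above A, so f_B = 219.9 + 2 = 221.9 Hz.
C is below B, so f_C = 221.9 − 6.6 = 215.3 Hz.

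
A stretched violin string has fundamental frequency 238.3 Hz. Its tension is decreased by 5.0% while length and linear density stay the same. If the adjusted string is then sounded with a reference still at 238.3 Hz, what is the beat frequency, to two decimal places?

6.03 Hz

For a string, f ∝ √T, so the new frequency is 238.3·√0.950 = 232.2661 Hz.
f_beat = |232.2661 − 238.3| = 6.03 Hz.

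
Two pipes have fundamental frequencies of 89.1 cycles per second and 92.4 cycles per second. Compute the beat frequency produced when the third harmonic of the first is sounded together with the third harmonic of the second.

Third harmonic of the first: 3·89.1 = 267.3 Hz.
Third harmonic of the second: 3·92.4 = 277.2 Hz.
f_beat = |267.3 − 277.2| = 9.9 Hz.

9.9 Hz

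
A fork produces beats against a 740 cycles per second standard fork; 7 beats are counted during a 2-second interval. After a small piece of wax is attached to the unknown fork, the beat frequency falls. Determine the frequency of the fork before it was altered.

Beat frequency = 7/2 = 3.5 Hz.
|f − 740| = 3.5, so the fork was at either 736.5 Hz or 743.5 Hz.
Loading a fork with wax lowers its frequency; the adjustment lowers the fork's frequency.
The beat rate fell, so the adjustment moved the fork toward 740 Hz — it must have started above the reference.

743.5 Hz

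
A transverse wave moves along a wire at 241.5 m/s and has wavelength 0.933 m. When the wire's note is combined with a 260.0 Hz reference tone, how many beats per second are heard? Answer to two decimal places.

Source frequency f = v/λ = 241.5/0.933 = 258.8424 Hz.
f_beat = |258.8424 − 260.0| = 1.16 Hz.

1.16 Hz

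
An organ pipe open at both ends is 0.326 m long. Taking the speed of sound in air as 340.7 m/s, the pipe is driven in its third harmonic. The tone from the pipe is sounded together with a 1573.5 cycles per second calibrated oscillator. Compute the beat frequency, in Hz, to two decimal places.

Open pipe: f_n = n·v/(2L) = 3·340.7/(2·0.326) = 1567.6380 Hz.
f_beat = |1567.6380 − 1573.5| = 5.86 Hz.

5.86 Hz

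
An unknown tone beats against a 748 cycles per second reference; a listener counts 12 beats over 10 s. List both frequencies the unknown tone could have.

746.8 Hz or 749.2 Hz

Beat frequency = 12/10 = 1.2 Hz.
|f − 748| = 1.2, so f = 748 ± 1.2.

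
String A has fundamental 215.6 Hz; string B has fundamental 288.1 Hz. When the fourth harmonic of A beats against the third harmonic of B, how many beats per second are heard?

1.9 Hz

Fourth harmonic of the first: 4·215.6 = 862.4 Hz.
Third harmonic of the second: 3·288.1 = 864.3 Hz.
f_beat = |862.4 − 864.3| = 1.9 Hz.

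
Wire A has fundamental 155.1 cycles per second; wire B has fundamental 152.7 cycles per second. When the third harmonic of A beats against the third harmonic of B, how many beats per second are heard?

Third harmonic of the first: 3·155.1 = 465.3 Hz.
Third harmonic of the second: 3·152.7 = 458.1 Hz.
f_beat = |465.3 − 458.1| = 7.2 Hz.

7.2 Hz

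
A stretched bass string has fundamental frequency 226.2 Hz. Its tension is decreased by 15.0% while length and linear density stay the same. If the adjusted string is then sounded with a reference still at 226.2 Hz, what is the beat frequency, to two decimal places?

For a string, f ∝ √T, so the new frequency is 226.2·√0.850 = 208.5461 Hz.
f_beat = |208.5461 − 226.2| = 17.65 Hz.

17.65 Hz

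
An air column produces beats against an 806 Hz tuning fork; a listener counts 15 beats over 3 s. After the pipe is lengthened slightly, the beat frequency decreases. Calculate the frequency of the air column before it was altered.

Beat frequency = 15/3 = 5 Hz.
|f − 806| = 5, so the air column was at either 801 Hz or 811 Hz.
A longer pipe has a lower fundamental; the adjustment lowers the air column's frequency.
The beat rate fell, so the adjustment moved the air column toward 806 Hz — it must have started above the reference.

811 Hz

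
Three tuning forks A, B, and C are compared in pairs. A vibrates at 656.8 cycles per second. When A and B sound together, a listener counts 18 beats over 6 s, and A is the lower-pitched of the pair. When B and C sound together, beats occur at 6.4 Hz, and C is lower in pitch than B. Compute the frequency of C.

A–B: Beat frequency = 18/6 = 3 Hz.
B is above A, so f_B = 656.8 + 3 = 659.8 Hz.
C is below B, so f_C = 659.8 − 6.4 = 653.4 Hz.

653.4 Hz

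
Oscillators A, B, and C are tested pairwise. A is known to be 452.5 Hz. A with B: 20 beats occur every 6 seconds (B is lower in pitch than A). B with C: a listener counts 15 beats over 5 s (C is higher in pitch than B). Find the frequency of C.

452.1667 Hz

A–B: Beat frequency = 20/6 = 3.3333 Hz.
B is below A, so f_B = 452.5 − 3.3333 = 449.1667 Hz.
B–C: Beat frequency = 15/5 = 3 Hz.
C is above B, so f_C = 449.1667 + 3 = 452.1667 Hz.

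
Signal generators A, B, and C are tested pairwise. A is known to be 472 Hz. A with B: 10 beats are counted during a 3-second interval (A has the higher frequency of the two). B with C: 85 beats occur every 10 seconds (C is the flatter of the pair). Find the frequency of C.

A–B: Beat frequency = 10/3 = 3.3333 Hz.
B is below A, so f_B = 472 − 3.3333 = 468.6667 Hz.
B–C: Beat frequency = 85/10 = 8.5 Hz.
C is below B, so f_C = 468.6667 − 8.5 = 460.1667 Hz.

460.1667 Hz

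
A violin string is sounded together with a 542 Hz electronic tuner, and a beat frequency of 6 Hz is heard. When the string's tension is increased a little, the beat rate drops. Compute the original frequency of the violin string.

|f − 542| = 6, so the violin string was at either 536 Hz or 548 Hz.
Higher tension means higher frequency; the adjustment raises the violin string's frequency.
The beat rate fell, so the adjustment moved the violin string toward 542 Hz — it must have started below the reference.

536 Hz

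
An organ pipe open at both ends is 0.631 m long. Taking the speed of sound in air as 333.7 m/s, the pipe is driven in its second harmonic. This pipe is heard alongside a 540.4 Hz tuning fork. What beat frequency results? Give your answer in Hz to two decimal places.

11.56 Hz

Open pipe: f_n = n·v/(2L) = 2·333.7/(2·0.631) = 528.8431 Hz.
f_beat = |528.8431 − 540.4| = 11.56 Hz.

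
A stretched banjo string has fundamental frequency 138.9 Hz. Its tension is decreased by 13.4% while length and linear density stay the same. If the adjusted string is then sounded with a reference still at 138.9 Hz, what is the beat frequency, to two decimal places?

9.64 Hz

For a string, f ∝ √T, so the new frequency is 138.9·√0.866 = 129.2591 Hz.
f_beat = |129.2591 − 138.9| = 9.64 Hz.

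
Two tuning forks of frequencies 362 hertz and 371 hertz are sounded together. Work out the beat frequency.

Beats arise from superposition of two nearby frequencies; the beat rate is |f₁ − f₂|.
|362 − 371| = 9 Hz.

9 Hz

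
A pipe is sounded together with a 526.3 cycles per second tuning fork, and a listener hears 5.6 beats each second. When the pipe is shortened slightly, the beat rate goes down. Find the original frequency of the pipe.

|f − 526.3| = 5.6, so the pipe was at either 520.7 Hz or 531.9 Hz.
A shorter pipe has a higher fundamental; the adjustment raises the pipe's frequency.
The beat rate fell, so the adjustment moved the pipe toward 526.3 Hz — it must have started below the reference.

520.7 Hz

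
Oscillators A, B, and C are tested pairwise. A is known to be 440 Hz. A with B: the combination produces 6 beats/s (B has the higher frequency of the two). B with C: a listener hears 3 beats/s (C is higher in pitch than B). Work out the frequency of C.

449 Hz

B is above A, so f_B = 440 + 6 = 446 Hz.
C is above B, so f_C = 446 + 3 = 449 Hz.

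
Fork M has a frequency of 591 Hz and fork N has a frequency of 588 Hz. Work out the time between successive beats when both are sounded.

f_beat = |591 − 588| = 3 Hz.
Beat period T = 1 / f_beat = 1 / 3 s.

0.333 s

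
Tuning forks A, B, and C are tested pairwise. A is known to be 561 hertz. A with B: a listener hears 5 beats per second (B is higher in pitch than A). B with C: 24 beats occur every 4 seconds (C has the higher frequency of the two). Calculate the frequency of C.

572 Hz

B is above A, so f_B = 561 + 5 = 566 Hz.
B–C: Beat frequency = 24/4 = 6 Hz.
C is above B, so f_C = 566 + 6 = 572 Hz.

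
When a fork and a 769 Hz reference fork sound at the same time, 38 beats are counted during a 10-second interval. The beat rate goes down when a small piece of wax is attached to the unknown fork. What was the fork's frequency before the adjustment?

772.8 Hz

Beat frequency = 38/10 = 3.8 Hz.
|f − 769| = 3.8, so the fork was at either 765.2 Hz or 772.8 Hz.
Loading a fork with wax lowers its frequency; the adjustment lowers the fork's frequency.
The beat rate fell, so the adjustment moved the fork toward 769 Hz — it must have started above the reference.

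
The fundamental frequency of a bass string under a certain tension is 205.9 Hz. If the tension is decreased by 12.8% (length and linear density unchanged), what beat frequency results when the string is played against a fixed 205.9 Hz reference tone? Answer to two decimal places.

13.63 Hz

For a string, f ∝ √T, so the new frequency is 205.9·√0.872 = 192.2714 Hz.
f_beat = |192.2714 − 205.9| = 13.63 Hz.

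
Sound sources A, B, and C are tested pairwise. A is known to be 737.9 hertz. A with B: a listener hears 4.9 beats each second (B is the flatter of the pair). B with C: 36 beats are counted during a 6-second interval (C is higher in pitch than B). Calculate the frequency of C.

739 Hz

B is below A, so f_B = 737.9 − 4.9 = 733 Hz.
B–C: Beat frequency = 36/6 = 6 Hz.
C is above B, so f_C = 733 + 6 = 739 Hz.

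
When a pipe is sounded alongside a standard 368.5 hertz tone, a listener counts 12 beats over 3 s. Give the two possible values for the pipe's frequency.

364.5 Hz or 372.5 Hz

Beat frequency = 12/3 = 4 Hz.
|f − 368.5| = 4, so f = 368.5 ± 4.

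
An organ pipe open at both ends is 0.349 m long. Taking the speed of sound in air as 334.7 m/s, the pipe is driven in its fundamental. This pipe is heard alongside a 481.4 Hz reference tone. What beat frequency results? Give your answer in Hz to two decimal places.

1.89 Hz

Open pipe: f_n = n·v/(2L) = 1·334.7/(2·0.349) = 479.5129 Hz.
f_beat = |479.5129 − 481.4| = 1.89 Hz.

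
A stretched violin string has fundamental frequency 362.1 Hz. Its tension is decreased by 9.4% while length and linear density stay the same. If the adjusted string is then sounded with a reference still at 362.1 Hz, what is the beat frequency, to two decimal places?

For a string, f ∝ √T, so the new frequency is 362.1·√0.906 = 344.6614 Hz.
f_beat = |344.6614 − 362.1| = 17.44 Hz.

17.44 Hz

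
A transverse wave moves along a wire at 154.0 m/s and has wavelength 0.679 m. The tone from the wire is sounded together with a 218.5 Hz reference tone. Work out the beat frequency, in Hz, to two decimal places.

8.30 Hz

Source frequency f = v/λ = 154.0/0.679 = 226.8041 Hz.
f_beat = |226.8041 − 218.5| = 8.30 Hz.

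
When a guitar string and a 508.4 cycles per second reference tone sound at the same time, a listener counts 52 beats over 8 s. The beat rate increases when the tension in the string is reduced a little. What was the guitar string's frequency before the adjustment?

501.9 Hz

Beat frequency = 52/8 = 6.5 Hz.
|f − 508.4| = 6.5, so the guitar string was at either 501.9 Hz or 514.9 Hz.
Lower tension means lower frequency; the adjustment lowers the guitar string's frequency.
The beat rate rose, so the adjustment moved the guitar string further from 508.4 Hz — it was already below the reference.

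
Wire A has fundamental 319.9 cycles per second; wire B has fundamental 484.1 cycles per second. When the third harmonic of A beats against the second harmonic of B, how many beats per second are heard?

Third harmonic of the first: 3·319.9 = 959.7 Hz.
Second harmonic of the second: 2·484.1 = 968.2 Hz.
f_beat = |959.7 − 968.2| = 8.5 Hz.

8.5 Hz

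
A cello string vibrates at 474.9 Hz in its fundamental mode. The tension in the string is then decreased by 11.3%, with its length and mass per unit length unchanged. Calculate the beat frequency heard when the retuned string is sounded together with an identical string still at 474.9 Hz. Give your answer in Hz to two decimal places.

27.64 Hz

For a string, f ∝ √T, so the new frequency is 474.9·√0.887 = 447.2640 Hz.
f_beat = |447.2640 − 474.9| = 27.64 Hz.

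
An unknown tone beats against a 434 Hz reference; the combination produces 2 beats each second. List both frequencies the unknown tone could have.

432 Hz or 436 Hz

|f − 434| = 2, so f = 434 ± 2.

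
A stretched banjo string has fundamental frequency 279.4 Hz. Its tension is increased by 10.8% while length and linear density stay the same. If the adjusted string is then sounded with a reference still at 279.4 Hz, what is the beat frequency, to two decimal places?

14.70 Hz

For a string, f ∝ √T, so the new frequency is 279.4·√1.108 = 294.1009 Hz.
f_beat = |294.1009 − 279.4| = 14.70 Hz.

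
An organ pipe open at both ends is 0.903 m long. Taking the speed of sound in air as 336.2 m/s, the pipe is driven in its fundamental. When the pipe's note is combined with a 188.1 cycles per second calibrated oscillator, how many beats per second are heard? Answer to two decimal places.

Open pipe: f_n = n·v/(2L) = 1·336.2/(2·0.903) = 186.1573 Hz.
f_beat = |186.1573 − 188.1| = 1.94 Hz.

1.94 Hz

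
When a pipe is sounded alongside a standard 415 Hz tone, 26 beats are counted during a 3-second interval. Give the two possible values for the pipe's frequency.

406.3333 Hz or 423.6667 Hz

Beat frequency = 26/3 = 8.6667 Hz.
|f − 415| = 8.6667, so f = 415 ± 8.6667.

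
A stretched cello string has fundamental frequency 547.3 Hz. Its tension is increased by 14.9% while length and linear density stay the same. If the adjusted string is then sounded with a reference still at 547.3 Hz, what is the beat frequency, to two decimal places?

For a string, f ∝ √T, so the new frequency is 547.3·√1.149 = 586.6586 Hz.
f_beat = |586.6586 − 547.3| = 39.36 Hz.

39.36 Hz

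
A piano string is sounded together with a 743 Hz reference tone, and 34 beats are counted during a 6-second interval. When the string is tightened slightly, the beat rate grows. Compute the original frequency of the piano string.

748.6667 Hz

Beat frequency = 34/6 = 5.6667 Hz.
|f − 743| = 5.6667, so the piano string was at either 737.3333 Hz or 748.6667 Hz.
Increasing tension raises a string's frequency; the adjustment raises the piano string's frequency.
The beat rate rose, so the adjustment moved the piano string further from 743 Hz — it was already above the reference.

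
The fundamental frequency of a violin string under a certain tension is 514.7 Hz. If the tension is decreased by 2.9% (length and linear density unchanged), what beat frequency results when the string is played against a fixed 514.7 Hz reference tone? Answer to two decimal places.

For a string, f ∝ √T, so the new frequency is 514.7·√0.971 = 507.1819 Hz.
f_beat = |507.1819 − 514.7| = 7.52 Hz.

7.52 Hz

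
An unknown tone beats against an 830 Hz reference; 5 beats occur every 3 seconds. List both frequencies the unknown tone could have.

828.3333 Hz or 831.6667 Hz

Beat frequency = 5/3 = 1.6667 Hz.
|f − 830| = 1.6667, so f = 830 ± 1.6667.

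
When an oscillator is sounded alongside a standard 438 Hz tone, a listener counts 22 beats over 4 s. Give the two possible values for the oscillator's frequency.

432.5 Hz or 443.5 Hz

Beat frequency = 22/4 = 5.5 Hz.
|f − 438| = 5.5, so f = 438 ± 5.5.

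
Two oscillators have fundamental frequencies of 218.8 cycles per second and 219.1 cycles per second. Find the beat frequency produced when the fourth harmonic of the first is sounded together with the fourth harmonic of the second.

Fourth harmonic of the first: 4·218.8 = 875.2 Hz.
Fourth harmonic of the second: 4·219.1 = 876.4 Hz.
f_beat = |875.2 − 876.4| = 1.2 Hz.

1.2 Hz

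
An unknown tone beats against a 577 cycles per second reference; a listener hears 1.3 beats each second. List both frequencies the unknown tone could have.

|f − 577| = 1.3, so f = 577 ± 1.3.

575.7 Hz or 578.3 Hz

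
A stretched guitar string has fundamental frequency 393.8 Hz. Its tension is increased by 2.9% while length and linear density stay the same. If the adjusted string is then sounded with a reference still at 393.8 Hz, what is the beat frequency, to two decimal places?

5.67 Hz

For a string, f ∝ √T, so the new frequency is 393.8·√1.029 = 399.4693 Hz.
f_beat = |399.4693 − 393.8| = 5.67 Hz.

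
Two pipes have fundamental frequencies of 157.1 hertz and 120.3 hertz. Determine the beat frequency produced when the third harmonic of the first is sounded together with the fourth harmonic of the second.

Third harmonic of the first: 3·157.1 = 471.3 Hz.
Fourth harmonic of the second: 4·120.3 = 481.2 Hz.
f_beat = |471.3 − 481.2| = 9.9 Hz.

9.9 Hz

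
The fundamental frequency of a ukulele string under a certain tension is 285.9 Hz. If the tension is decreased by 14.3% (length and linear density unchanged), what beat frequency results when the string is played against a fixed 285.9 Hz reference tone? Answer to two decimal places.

21.23 Hz

For a string, f ∝ √T, so the new frequency is 285.9·√0.857 = 264.6699 Hz.
f_beat = |264.6699 − 285.9| = 21.23 Hz.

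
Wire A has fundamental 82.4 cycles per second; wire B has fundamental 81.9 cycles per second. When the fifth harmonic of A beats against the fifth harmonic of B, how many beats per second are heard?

2.5 Hz

Fifth harmonic of the first: 5·82.4 = 412.0 Hz.
Fifth harmonic of the second: 5·81.9 = 409.5 Hz.
f_beat = |412.0 − 409.5| = 2.5 Hz.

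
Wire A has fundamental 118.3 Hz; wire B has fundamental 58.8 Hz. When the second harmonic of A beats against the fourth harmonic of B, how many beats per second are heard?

Second harmonic of the first: 2·118.3 = 236.6 Hz.
Fourth harmonic of the second: 4·58.8 = 235.2 Hz.
f_beat = |236.6 − 235.2| = 1.4 Hz.

1.4 Hz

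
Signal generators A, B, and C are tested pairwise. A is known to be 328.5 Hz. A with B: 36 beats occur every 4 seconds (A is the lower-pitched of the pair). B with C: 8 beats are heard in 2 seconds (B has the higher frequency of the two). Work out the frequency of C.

333.5 Hz

A–B: Beat frequency = 36/4 = 9 Hz.
B is above A, so f_B = 328.5 + 9 = 337.5 Hz.
B–C: Beat frequency = 8/2 = 4 Hz.
C is below B, so f_C = 337.5 − 4 = 333.5 Hz.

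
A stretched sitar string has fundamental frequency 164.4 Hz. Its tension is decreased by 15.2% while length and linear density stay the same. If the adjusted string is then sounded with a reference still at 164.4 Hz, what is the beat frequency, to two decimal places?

13.01 Hz

For a string, f ∝ √T, so the new frequency is 164.4·√0.848 = 151.3909 Hz.
f_beat = |151.3909 − 164.4| = 13.01 Hz.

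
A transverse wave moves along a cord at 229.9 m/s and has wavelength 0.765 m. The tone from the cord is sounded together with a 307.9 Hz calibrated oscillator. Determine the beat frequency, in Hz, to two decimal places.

7.38 Hz

Source frequency f = v/λ = 229.9/0.765 = 300.5229 Hz.
f_beat = |300.5229 − 307.9| = 7.38 Hz.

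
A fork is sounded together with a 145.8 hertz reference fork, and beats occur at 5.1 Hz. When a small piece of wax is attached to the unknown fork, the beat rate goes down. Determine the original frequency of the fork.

150.9 Hz

|f − 145.8| = 5.1, so the fork was at either 140.7 Hz or 150.9 Hz.
Loading a fork with wax lowers its frequency; the adjustment lowers the fork's frequency.
The beat rate fell, so the adjustment moved the fork toward 145.8 Hz — it must have started above the reference.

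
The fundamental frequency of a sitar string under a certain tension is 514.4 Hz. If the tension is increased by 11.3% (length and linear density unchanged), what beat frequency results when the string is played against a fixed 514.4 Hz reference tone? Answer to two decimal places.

28.29 Hz

For a string, f ∝ √T, so the new frequency is 514.4·√1.113 = 542.6859 Hz.
f_beat = |542.6859 − 514.4| = 28.29 Hz.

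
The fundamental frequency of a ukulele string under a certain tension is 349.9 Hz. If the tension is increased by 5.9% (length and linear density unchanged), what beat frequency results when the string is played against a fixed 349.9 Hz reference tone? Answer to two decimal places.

10.17 Hz

For a string, f ∝ √T, so the new frequency is 349.9·√1.059 = 360.0741 Hz.
f_beat = |360.0741 − 349.9| = 10.17 Hz.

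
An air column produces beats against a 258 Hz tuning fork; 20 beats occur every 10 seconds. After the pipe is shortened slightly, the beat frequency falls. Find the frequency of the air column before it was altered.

256 Hz

Beat frequency = 20/10 = 2 Hz.
|f − 258| = 2, so the air column was at either 256 Hz or 260 Hz.
A shorter pipe has a higher fundamental; the adjustment raises the air column's frequency.
The beat rate fell, so the adjustment moved the air column toward 258 Hz — it must have started below the reference.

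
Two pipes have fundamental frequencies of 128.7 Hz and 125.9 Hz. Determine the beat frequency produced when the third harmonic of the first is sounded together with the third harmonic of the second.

8.4 Hz

Third harmonic of the first: 3·128.7 = 386.1 Hz.
Third harmonic of the second: 3·125.9 = 377.7 Hz.
f_beat = |386.1 − 377.7| = 8.4 Hz.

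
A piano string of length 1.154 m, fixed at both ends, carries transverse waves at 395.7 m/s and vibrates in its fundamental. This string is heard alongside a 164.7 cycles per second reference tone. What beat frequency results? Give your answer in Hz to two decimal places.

6.75 Hz

For a string fixed at both ends, f_n = n·v/(2L) = 1·395.7/(2·1.154) = 171.4471 Hz.
f_beat = |171.4471 − 164.7| = 6.75 Hz.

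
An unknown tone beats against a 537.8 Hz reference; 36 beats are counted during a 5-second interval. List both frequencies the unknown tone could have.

530.6 Hz or 545 Hz

Beat frequency = 36/5 = 7.2 Hz.
|f − 537.8| = 7.2, so f = 537.8 ± 7.2.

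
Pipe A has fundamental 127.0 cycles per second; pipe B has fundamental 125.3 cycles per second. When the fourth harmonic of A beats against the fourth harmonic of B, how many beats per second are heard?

6.8 Hz

Fourth harmonic of the first: 4·127.0 = 508.0 Hz.
Fourth harmonic of the second: 4·125.3 = 501.2 Hz.
f_beat = |508.0 − 501.2| = 6.8 Hz.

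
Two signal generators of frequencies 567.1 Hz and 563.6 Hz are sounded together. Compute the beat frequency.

f_beat = |f₁ − f₂|.
|567.1 − 563.6| = 3.5 Hz.

3.5 Hz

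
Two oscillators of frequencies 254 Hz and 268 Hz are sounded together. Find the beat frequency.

Beats arise from superposition of two nearby frequencies; the beat rate is |f₁ − f₂|.
|254 − 268| = 14 Hz.

14 Hz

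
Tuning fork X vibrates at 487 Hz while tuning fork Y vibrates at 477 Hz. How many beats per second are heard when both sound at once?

The beat frequency equals the magnitude of the frequency difference.
|487 − 477| = 10 Hz.

10 Hz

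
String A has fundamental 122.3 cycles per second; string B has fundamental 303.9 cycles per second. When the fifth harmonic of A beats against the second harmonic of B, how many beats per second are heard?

3.7 Hz

Fifth harmonic of the first: 5·122.3 = 611.5 Hz.
Second harmonic of the second: 2·303.9 = 607.8 Hz.
f_beat = |611.5 − 607.8| = 3.7 Hz.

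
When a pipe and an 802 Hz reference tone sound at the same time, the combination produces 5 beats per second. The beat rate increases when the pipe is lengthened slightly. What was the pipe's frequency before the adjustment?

|f − 802| = 5, so the pipe was at either 797 Hz or 807 Hz.
A longer pipe has a lower fundamental; the adjustment lowers the pipe's frequency.
The beat rate rose, so the adjustment moved the pipe further from 802 Hz — it was already below the reference.

797 Hz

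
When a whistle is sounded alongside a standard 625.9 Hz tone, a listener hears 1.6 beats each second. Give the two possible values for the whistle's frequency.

|f − 625.9| = 1.6, so f = 625.9 ± 1.6.

624.3 Hz or 627.5 Hz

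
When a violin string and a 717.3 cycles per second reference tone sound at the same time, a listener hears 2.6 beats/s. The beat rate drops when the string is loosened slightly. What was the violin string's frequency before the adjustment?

719.9 Hz

|f − 717.3| = 2.6, so the violin string was at either 714.7 Hz or 719.9 Hz.
Reducing tension lowers a string's frequency; the adjustment lowers the violin string's frequency.
The beat rate fell, so the adjustment moved the violin string toward 717.3 Hz — it must have started above the reference.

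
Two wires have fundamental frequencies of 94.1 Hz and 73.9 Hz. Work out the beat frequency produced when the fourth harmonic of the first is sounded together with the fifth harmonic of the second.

6.9 Hz

Fourth harmonic of the first: 4·94.1 = 376.4 Hz.
Fifth harmonic of the second: 5·73.9 = 369.5 Hz.
f_beat = |376.4 − 369.5| = 6.9 Hz.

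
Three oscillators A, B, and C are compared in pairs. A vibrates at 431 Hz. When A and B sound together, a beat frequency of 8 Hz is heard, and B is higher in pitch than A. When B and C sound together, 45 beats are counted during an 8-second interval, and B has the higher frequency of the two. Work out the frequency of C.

B is above A, so f_B = 431 + 8 = 439 Hz.
B–C: Beat frequency = 45/8 = 5.625 Hz.
C is below B, so f_C = 439 − 5.625 = 433.375 Hz.

433.375 Hz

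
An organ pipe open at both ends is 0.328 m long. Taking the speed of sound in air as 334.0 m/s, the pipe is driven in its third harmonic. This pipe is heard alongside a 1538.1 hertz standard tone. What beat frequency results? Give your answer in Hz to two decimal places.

10.66 Hz

Open pipe: f_n = n·v/(2L) = 3·334.0/(2·0.328) = 1527.4390 Hz.
f_beat = |1527.4390 − 1538.1| = 10.66 Hz.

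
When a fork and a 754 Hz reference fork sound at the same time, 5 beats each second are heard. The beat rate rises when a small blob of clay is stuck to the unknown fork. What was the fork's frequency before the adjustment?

749 Hz

|f − 754| = 5, so the fork was at either 749 Hz or 759 Hz.
Adding mass to a fork lowers its frequency; the adjustment lowers the fork's frequency.
The beat rate rose, so the adjustment moved the fork further from 754 Hz — it was already below the reference.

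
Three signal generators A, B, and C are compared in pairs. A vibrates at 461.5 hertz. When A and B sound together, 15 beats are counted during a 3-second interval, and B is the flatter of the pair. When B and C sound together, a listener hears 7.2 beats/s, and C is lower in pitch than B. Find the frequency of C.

A–B: Beat frequency = 15/3 = 5 Hz.
B is below A, so f_B = 461.5 − 5 = 456.5 Hz.
C is below B, so f_C = 456.5 − 7.2 = 449.3 Hz.

449.3 Hz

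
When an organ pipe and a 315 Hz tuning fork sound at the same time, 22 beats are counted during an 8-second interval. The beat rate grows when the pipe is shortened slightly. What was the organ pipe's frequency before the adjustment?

Beat frequency = 22/8 = 2.75 Hz.
|f − 315| = 2.75, so the organ pipe was at either 312.25 Hz or 317.75 Hz.
A shorter pipe has a higher fundamental; the adjustment raises the organ pipe's frequency.
The beat rate rose, so the adjustment moved the organ pipe further from 315 Hz — it was already above the reference.

317.75 Hz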